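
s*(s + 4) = s^2 + 4*s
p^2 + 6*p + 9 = (p + 3)^2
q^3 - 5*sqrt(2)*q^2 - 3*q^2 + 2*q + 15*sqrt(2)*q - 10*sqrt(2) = (q - 2)*(q - 1)*(q - 5*sqrt(2))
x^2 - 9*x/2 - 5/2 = (x - 5)*(x + 1/2)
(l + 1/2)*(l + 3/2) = l^2 + 2*l + 3/4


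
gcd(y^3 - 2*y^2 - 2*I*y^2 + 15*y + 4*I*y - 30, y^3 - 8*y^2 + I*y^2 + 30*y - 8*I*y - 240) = y - 5*I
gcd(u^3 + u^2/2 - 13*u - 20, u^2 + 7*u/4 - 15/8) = u + 5/2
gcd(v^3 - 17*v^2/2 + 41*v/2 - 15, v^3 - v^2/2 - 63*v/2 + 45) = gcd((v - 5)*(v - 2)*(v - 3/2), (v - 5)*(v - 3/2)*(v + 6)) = v^2 - 13*v/2 + 15/2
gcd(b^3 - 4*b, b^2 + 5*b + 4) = 1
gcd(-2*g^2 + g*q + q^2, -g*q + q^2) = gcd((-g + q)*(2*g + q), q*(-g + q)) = -g + q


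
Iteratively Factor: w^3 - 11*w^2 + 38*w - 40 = (w - 4)*(w^2 - 7*w + 10) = (w - 4)*(w - 2)*(w - 5)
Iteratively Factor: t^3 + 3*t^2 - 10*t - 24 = (t + 4)*(t^2 - t - 6) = (t + 2)*(t + 4)*(t - 3)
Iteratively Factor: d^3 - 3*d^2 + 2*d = (d - 1)*(d^2 - 2*d) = (d - 2)*(d - 1)*(d)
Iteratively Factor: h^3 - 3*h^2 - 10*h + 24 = (h + 3)*(h^2 - 6*h + 8) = (h - 2)*(h + 3)*(h - 4)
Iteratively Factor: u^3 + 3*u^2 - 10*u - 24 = (u - 3)*(u^2 + 6*u + 8) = (u - 3)*(u + 4)*(u + 2)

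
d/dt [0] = 0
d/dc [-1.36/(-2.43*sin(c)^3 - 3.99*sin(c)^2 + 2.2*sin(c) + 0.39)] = (-9.9144*sin(c)^2 - 10.8528*sin(c) + 2.992)*cos(c)/(2.43*sin(c)^3 + 3.99*sin(c)^2 - 2.2*sin(c) - 0.39)^2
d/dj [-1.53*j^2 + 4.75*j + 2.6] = 4.75 - 3.06*j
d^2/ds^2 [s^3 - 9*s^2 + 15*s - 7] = 6*s - 18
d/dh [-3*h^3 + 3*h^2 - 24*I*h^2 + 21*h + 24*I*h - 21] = -9*h^2 + h*(6 - 48*I) + 21 + 24*I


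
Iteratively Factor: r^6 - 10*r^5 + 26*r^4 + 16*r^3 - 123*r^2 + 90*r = (r + 2)*(r^5 - 12*r^4 + 50*r^3 - 84*r^2 + 45*r) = r*(r + 2)*(r^4 - 12*r^3 + 50*r^2 - 84*r + 45) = r*(r - 3)*(r + 2)*(r^3 - 9*r^2 + 23*r - 15) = r*(r - 3)^2*(r + 2)*(r^2 - 6*r + 5) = r*(r - 3)^2*(r - 1)*(r + 2)*(r - 5)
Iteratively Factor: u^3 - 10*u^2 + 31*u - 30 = (u - 2)*(u^2 - 8*u + 15) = (u - 3)*(u - 2)*(u - 5)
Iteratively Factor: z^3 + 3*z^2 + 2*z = (z)*(z^2 + 3*z + 2) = z*(z + 1)*(z + 2)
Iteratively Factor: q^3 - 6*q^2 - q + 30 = (q + 2)*(q^2 - 8*q + 15) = (q - 5)*(q + 2)*(q - 3)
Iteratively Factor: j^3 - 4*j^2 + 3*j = (j - 3)*(j^2 - j) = j*(j - 3)*(j - 1)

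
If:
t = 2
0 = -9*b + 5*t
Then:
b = 10/9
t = 2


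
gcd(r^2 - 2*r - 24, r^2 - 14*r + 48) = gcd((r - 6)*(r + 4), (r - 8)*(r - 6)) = r - 6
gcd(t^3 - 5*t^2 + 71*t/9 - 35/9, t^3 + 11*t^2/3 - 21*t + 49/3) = t^2 - 10*t/3 + 7/3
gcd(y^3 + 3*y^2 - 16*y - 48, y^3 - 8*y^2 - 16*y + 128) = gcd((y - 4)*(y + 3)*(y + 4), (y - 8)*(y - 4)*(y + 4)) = y^2 - 16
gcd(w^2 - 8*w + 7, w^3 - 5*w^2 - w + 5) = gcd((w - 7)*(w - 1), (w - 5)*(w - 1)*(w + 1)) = w - 1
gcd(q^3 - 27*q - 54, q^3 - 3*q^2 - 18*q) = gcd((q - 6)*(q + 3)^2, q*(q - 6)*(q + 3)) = q^2 - 3*q - 18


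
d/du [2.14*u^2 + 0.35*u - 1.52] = 4.28*u + 0.35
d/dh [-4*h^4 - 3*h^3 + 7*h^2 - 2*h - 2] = -16*h^3 - 9*h^2 + 14*h - 2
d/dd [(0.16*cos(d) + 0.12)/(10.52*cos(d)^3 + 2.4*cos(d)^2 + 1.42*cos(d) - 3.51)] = (3.3664*cos(d)^3 + 4.1712*cos(d)^2 + 0.576*cos(d) + 0.732)*sin(d)/(110.6704*cos(d)^6 + 50.496*cos(d)^5 + 35.6368*cos(d)^4 - 67.0344*cos(d)^3 - 14.8316*cos(d)^2 - 9.9684*cos(d) + 12.3201)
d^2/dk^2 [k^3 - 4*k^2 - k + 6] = 6*k - 8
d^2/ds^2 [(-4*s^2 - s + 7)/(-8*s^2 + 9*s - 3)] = 32*(22*s^3 - 102*s^2 + 90*s - 21)/(512*s^6 - 1728*s^5 + 2520*s^4 - 2025*s^3 + 945*s^2 - 243*s + 27)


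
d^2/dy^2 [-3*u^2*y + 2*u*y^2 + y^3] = 4*u + 6*y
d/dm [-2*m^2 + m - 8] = 1 - 4*m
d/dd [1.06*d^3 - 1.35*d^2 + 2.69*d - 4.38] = 3.18*d^2 - 2.7*d + 2.69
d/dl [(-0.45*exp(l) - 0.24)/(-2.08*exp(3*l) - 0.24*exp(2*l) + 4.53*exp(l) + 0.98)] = (-1.872*exp(3*l) - 1.6056*exp(2*l) - 0.1152*exp(l) + 0.6462)*exp(l)/(4.3264*exp(6*l) + 0.9984*exp(5*l) - 18.7872*exp(4*l) - 6.2512*exp(3*l) + 20.0505*exp(2*l) + 8.8788*exp(l) + 0.9604)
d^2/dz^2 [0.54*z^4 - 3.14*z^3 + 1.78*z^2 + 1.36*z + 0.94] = 6.48*z^2 - 18.84*z + 3.56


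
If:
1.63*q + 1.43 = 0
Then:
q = -0.88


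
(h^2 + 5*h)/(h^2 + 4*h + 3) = h*(h + 5)/(h^2 + 4*h + 3)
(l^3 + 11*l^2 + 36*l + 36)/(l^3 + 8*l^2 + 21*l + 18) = (l + 6)/(l + 3)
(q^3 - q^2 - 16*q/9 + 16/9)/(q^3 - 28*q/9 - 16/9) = (3*q^2 - 7*q + 4)/(3*q^2 - 4*q - 4)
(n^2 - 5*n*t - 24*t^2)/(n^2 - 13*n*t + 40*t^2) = (-n - 3*t)/(-n + 5*t)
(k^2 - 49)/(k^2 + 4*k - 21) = (k - 7)/(k - 3)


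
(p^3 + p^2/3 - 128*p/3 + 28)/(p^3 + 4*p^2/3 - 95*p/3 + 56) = (3*p^2 - 20*p + 12)/(3*p^2 - 17*p + 24)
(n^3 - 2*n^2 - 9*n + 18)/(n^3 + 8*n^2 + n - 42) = (n - 3)/(n + 7)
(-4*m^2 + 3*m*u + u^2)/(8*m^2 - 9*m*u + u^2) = (4*m + u)/(-8*m + u)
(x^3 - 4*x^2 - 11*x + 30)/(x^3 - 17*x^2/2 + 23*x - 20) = 2*(x^2 - 2*x - 15)/(2*x^2 - 13*x + 20)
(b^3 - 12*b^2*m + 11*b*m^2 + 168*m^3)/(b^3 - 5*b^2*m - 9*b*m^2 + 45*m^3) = (b^2 - 15*b*m + 56*m^2)/(b^2 - 8*b*m + 15*m^2)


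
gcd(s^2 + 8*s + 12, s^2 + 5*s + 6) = s + 2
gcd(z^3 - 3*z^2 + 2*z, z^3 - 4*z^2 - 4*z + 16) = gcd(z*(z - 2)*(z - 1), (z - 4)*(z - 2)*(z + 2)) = z - 2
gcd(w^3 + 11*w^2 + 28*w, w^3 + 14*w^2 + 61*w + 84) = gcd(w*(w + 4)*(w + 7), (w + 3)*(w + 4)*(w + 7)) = w^2 + 11*w + 28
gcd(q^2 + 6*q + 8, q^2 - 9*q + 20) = 1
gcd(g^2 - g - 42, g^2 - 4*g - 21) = g - 7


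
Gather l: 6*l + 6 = 6*l + 6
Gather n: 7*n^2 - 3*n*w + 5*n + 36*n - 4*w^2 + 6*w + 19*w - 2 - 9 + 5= 7*n^2 + n*(41 - 3*w) - 4*w^2 + 25*w - 6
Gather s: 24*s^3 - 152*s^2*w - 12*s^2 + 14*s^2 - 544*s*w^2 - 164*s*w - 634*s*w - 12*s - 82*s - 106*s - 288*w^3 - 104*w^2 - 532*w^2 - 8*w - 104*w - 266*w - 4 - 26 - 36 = 24*s^3 + s^2*(2 - 152*w) + s*(-544*w^2 - 798*w - 200) - 288*w^3 - 636*w^2 - 378*w - 66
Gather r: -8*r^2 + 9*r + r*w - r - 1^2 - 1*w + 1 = -8*r^2 + r*(w + 8) - w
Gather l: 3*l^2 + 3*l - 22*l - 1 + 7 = 3*l^2 - 19*l + 6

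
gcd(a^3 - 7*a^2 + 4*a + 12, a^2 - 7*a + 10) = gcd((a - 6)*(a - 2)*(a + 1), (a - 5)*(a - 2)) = a - 2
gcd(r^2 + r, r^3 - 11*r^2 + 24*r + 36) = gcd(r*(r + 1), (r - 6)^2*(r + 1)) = r + 1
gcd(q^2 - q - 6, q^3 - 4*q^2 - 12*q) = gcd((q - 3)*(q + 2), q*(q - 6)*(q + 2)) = q + 2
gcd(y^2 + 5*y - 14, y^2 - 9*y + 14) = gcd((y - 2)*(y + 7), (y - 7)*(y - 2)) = y - 2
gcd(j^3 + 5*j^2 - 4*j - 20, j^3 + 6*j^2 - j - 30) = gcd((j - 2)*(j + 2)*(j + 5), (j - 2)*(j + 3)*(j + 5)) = j^2 + 3*j - 10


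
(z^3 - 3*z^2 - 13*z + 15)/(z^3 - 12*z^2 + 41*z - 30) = (z + 3)/(z - 6)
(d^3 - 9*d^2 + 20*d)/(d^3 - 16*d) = (d - 5)/(d + 4)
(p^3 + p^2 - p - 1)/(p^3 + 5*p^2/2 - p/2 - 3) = 2*(p^2 + 2*p + 1)/(2*p^2 + 7*p + 6)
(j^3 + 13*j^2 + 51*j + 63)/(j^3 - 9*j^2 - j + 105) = (j^2 + 10*j + 21)/(j^2 - 12*j + 35)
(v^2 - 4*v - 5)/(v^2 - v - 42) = (-v^2 + 4*v + 5)/(-v^2 + v + 42)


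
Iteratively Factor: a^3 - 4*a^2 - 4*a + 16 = (a - 2)*(a^2 - 2*a - 8) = (a - 4)*(a - 2)*(a + 2)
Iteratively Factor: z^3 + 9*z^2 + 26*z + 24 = (z + 2)*(z^2 + 7*z + 12) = (z + 2)*(z + 4)*(z + 3)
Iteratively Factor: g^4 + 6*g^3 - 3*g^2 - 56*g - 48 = (g + 4)*(g^3 + 2*g^2 - 11*g - 12) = (g + 4)^2*(g^2 - 2*g - 3) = (g - 3)*(g + 4)^2*(g + 1)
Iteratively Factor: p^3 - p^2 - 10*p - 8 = (p + 2)*(p^2 - 3*p - 4) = (p + 1)*(p + 2)*(p - 4)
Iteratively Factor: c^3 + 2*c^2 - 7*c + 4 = (c + 4)*(c^2 - 2*c + 1) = (c - 1)*(c + 4)*(c - 1)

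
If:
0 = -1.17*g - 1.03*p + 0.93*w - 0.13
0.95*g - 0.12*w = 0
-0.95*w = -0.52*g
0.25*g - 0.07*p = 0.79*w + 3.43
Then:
No Solution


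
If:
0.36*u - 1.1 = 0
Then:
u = 3.06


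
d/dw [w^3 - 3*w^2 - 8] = 3*w*(w - 2)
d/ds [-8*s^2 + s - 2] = 1 - 16*s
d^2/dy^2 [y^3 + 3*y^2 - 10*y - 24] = 6*y + 6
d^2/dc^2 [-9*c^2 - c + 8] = -18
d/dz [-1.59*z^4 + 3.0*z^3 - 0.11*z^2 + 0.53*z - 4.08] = -6.36*z^3 + 9.0*z^2 - 0.22*z + 0.53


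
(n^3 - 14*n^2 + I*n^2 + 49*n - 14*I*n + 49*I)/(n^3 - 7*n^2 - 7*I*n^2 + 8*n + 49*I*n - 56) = (n - 7)/(n - 8*I)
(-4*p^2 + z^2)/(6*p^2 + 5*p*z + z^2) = (-2*p + z)/(3*p + z)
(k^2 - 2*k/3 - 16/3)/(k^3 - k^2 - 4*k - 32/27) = 9*(k + 2)/(9*k^2 + 15*k + 4)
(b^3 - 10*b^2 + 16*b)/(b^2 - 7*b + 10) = b*(b - 8)/(b - 5)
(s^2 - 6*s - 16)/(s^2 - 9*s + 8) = (s + 2)/(s - 1)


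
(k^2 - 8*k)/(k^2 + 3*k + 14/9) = 9*k*(k - 8)/(9*k^2 + 27*k + 14)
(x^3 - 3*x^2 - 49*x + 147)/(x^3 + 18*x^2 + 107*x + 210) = (x^2 - 10*x + 21)/(x^2 + 11*x + 30)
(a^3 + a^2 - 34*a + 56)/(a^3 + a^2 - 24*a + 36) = (a^2 + 3*a - 28)/(a^2 + 3*a - 18)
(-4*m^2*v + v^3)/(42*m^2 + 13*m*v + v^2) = v*(-4*m^2 + v^2)/(42*m^2 + 13*m*v + v^2)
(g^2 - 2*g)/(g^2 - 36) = g*(g - 2)/(g^2 - 36)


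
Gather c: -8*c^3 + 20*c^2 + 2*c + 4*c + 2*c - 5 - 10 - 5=-8*c^3 + 20*c^2 + 8*c - 20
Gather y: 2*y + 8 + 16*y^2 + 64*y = 16*y^2 + 66*y + 8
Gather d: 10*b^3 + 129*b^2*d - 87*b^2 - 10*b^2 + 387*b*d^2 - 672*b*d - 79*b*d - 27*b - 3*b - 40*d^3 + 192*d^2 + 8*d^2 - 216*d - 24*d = 10*b^3 - 97*b^2 - 30*b - 40*d^3 + d^2*(387*b + 200) + d*(129*b^2 - 751*b - 240)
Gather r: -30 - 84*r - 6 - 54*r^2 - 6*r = -54*r^2 - 90*r - 36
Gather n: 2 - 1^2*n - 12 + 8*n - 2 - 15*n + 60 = 48 - 8*n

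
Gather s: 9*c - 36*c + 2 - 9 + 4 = -27*c - 3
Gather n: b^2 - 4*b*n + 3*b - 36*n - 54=b^2 + 3*b + n*(-4*b - 36) - 54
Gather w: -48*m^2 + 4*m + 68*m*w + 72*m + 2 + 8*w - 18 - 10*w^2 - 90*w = -48*m^2 + 76*m - 10*w^2 + w*(68*m - 82) - 16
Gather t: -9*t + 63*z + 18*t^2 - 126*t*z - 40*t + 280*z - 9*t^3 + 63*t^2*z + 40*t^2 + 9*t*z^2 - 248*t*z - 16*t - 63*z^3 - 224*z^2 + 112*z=-9*t^3 + t^2*(63*z + 58) + t*(9*z^2 - 374*z - 65) - 63*z^3 - 224*z^2 + 455*z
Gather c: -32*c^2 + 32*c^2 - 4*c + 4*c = 0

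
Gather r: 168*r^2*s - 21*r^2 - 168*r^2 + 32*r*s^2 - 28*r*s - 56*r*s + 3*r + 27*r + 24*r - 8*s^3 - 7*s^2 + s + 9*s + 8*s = r^2*(168*s - 189) + r*(32*s^2 - 84*s + 54) - 8*s^3 - 7*s^2 + 18*s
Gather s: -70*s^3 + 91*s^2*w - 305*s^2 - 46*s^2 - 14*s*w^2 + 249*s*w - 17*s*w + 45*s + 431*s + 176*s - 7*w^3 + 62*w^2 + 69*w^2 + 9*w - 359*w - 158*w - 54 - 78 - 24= -70*s^3 + s^2*(91*w - 351) + s*(-14*w^2 + 232*w + 652) - 7*w^3 + 131*w^2 - 508*w - 156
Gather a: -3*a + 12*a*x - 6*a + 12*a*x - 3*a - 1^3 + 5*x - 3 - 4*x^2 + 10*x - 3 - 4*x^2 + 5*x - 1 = a*(24*x - 12) - 8*x^2 + 20*x - 8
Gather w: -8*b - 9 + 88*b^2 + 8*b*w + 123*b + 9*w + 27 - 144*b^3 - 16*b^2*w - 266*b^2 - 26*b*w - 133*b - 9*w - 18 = -144*b^3 - 178*b^2 - 18*b + w*(-16*b^2 - 18*b)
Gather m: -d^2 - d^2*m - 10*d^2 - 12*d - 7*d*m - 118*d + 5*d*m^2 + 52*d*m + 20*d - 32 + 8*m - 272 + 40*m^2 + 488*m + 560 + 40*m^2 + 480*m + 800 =-11*d^2 - 110*d + m^2*(5*d + 80) + m*(-d^2 + 45*d + 976) + 1056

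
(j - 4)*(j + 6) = j^2 + 2*j - 24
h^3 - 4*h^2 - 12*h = h*(h - 6)*(h + 2)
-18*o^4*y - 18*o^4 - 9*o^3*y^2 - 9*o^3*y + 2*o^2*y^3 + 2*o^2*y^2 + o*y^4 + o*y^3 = (-3*o + y)*(2*o + y)*(3*o + y)*(o*y + o)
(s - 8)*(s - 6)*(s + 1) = s^3 - 13*s^2 + 34*s + 48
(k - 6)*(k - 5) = k^2 - 11*k + 30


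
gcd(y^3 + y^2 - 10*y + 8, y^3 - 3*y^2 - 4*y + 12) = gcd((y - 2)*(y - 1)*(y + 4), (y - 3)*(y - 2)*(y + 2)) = y - 2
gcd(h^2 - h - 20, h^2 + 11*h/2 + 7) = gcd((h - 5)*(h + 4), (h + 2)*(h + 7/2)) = 1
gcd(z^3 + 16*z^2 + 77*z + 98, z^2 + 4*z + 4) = z + 2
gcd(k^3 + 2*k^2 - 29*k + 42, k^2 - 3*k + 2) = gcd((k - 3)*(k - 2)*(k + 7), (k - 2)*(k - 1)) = k - 2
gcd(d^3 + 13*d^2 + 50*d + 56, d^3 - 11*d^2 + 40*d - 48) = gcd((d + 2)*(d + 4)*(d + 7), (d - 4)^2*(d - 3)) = 1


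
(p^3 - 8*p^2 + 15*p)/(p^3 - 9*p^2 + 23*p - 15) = p/(p - 1)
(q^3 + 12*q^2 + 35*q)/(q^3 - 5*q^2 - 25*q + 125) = q*(q + 7)/(q^2 - 10*q + 25)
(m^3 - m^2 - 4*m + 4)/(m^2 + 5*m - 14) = (m^2 + m - 2)/(m + 7)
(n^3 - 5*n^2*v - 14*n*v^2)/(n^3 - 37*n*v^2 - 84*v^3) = n*(n + 2*v)/(n^2 + 7*n*v + 12*v^2)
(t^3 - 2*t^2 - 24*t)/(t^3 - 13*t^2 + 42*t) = (t + 4)/(t - 7)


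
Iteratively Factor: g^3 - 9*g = (g + 3)*(g^2 - 3*g) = (g - 3)*(g + 3)*(g)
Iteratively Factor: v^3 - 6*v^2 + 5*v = (v)*(v^2 - 6*v + 5) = v*(v - 5)*(v - 1)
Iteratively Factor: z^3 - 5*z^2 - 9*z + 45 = (z - 3)*(z^2 - 2*z - 15) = (z - 5)*(z - 3)*(z + 3)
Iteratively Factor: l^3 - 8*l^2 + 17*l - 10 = (l - 2)*(l^2 - 6*l + 5) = (l - 2)*(l - 1)*(l - 5)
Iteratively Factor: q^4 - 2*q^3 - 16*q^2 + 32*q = (q + 4)*(q^3 - 6*q^2 + 8*q) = q*(q + 4)*(q^2 - 6*q + 8) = q*(q - 4)*(q + 4)*(q - 2)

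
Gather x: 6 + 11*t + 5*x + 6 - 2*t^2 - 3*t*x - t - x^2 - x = -2*t^2 + 10*t - x^2 + x*(4 - 3*t) + 12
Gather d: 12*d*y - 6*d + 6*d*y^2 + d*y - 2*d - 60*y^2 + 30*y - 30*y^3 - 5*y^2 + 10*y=d*(6*y^2 + 13*y - 8) - 30*y^3 - 65*y^2 + 40*y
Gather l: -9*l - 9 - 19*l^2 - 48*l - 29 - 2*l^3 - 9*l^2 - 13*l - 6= -2*l^3 - 28*l^2 - 70*l - 44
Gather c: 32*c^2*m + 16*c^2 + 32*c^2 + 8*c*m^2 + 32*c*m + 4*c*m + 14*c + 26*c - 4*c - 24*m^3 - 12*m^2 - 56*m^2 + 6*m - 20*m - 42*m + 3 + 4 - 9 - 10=c^2*(32*m + 48) + c*(8*m^2 + 36*m + 36) - 24*m^3 - 68*m^2 - 56*m - 12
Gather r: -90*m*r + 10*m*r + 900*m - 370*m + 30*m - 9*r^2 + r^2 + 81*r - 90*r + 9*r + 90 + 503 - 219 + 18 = -80*m*r + 560*m - 8*r^2 + 392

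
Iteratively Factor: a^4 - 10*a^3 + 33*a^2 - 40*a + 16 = (a - 1)*(a^3 - 9*a^2 + 24*a - 16) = (a - 1)^2*(a^2 - 8*a + 16) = (a - 4)*(a - 1)^2*(a - 4)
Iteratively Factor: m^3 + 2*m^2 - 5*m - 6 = (m + 3)*(m^2 - m - 2) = (m + 1)*(m + 3)*(m - 2)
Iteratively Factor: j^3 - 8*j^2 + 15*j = (j - 5)*(j^2 - 3*j) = j*(j - 5)*(j - 3)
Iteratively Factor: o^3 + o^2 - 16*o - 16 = (o + 1)*(o^2 - 16) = (o - 4)*(o + 1)*(o + 4)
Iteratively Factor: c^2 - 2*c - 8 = (c + 2)*(c - 4)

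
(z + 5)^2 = z^2 + 10*z + 25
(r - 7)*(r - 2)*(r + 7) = r^3 - 2*r^2 - 49*r + 98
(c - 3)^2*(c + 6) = c^3 - 27*c + 54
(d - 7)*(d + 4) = d^2 - 3*d - 28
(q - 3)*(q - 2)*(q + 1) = q^3 - 4*q^2 + q + 6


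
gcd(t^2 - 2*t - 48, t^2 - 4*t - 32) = t - 8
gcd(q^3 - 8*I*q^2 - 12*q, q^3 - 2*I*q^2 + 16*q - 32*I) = q - 2*I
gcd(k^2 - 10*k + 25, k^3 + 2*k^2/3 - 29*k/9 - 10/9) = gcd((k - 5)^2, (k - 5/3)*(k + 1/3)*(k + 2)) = 1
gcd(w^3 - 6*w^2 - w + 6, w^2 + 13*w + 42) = 1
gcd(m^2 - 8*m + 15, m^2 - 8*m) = 1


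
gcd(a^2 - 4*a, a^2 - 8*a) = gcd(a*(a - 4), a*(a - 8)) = a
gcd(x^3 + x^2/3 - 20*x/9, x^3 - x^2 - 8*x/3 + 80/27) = x^2 + x/3 - 20/9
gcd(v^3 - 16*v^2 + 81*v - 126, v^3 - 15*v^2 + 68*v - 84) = v^2 - 13*v + 42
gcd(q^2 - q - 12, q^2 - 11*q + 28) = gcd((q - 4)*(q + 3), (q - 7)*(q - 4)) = q - 4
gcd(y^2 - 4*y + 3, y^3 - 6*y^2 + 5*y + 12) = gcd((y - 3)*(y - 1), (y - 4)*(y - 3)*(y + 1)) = y - 3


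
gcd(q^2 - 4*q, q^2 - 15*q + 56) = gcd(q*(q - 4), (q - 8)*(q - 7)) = 1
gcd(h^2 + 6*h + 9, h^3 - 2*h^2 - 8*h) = 1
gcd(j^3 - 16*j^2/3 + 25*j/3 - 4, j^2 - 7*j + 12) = j - 3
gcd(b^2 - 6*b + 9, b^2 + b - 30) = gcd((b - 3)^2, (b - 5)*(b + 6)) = 1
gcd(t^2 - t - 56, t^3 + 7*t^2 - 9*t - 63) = t + 7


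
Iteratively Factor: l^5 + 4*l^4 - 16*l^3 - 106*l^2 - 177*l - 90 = (l + 3)*(l^4 + l^3 - 19*l^2 - 49*l - 30) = (l + 1)*(l + 3)*(l^3 - 19*l - 30) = (l - 5)*(l + 1)*(l + 3)*(l^2 + 5*l + 6) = (l - 5)*(l + 1)*(l + 3)^2*(l + 2)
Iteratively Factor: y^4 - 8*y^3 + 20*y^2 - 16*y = (y - 4)*(y^3 - 4*y^2 + 4*y) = (y - 4)*(y - 2)*(y^2 - 2*y) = (y - 4)*(y - 2)^2*(y)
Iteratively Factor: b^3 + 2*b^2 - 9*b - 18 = (b + 3)*(b^2 - b - 6) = (b - 3)*(b + 3)*(b + 2)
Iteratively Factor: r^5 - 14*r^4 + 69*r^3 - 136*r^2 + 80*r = (r)*(r^4 - 14*r^3 + 69*r^2 - 136*r + 80) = r*(r - 1)*(r^3 - 13*r^2 + 56*r - 80) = r*(r - 4)*(r - 1)*(r^2 - 9*r + 20) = r*(r - 5)*(r - 4)*(r - 1)*(r - 4)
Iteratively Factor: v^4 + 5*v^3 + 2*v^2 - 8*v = (v + 2)*(v^3 + 3*v^2 - 4*v) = (v + 2)*(v + 4)*(v^2 - v) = (v - 1)*(v + 2)*(v + 4)*(v)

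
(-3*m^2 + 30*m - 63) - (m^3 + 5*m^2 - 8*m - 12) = -m^3 - 8*m^2 + 38*m - 51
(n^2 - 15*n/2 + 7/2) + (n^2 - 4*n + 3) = 2*n^2 - 23*n/2 + 13/2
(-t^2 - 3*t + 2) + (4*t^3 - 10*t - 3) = 4*t^3 - t^2 - 13*t - 1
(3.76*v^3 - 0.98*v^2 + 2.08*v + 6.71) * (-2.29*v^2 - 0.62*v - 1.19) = -8.6104*v^5 - 0.0869999999999997*v^4 - 8.63*v^3 - 15.4893*v^2 - 6.6354*v - 7.9849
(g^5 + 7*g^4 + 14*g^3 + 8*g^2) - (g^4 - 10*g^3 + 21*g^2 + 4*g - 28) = g^5 + 6*g^4 + 24*g^3 - 13*g^2 - 4*g + 28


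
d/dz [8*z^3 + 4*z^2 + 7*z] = 24*z^2 + 8*z + 7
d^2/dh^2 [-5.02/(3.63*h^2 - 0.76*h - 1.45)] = (-132.296076*h^2 + 27.698352*h + 5.02*(7.26*h - 0.76)*(14.52*h - 1.52) + 52.84554)/(-3.63*h^2 + 0.76*h + 1.45)^3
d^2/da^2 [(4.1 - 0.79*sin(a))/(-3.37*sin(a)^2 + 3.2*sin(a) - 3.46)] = (-8.971951*sin(a)^5 + 177.7338*sin(a)^4 - 59.42995*sin(a)^3 - 437.3699*sin(a)^2 + 245.954688*sin(a) + 29.1394)/(38.272753*sin(a)^6 - 109.02624*sin(a)^5 + 221.411022*sin(a)^4 - 256.64384*sin(a)^3 + 227.324076*sin(a)^2 - 114.92736*sin(a) + 41.421736)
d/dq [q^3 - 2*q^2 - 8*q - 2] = 3*q^2 - 4*q - 8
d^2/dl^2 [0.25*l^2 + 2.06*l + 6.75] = 0.500000000000000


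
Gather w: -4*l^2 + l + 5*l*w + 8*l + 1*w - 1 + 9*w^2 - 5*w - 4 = -4*l^2 + 9*l + 9*w^2 + w*(5*l - 4) - 5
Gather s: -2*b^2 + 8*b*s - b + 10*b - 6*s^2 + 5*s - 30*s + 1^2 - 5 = -2*b^2 + 9*b - 6*s^2 + s*(8*b - 25) - 4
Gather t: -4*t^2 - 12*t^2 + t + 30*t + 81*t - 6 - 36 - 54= -16*t^2 + 112*t - 96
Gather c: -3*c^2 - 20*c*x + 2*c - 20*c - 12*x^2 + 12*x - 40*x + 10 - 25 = -3*c^2 + c*(-20*x - 18) - 12*x^2 - 28*x - 15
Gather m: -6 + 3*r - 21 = 3*r - 27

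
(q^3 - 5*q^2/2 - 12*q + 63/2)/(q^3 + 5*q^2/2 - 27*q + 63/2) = (2*q^2 + q - 21)/(2*q^2 + 11*q - 21)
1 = 1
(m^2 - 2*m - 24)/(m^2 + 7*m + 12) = (m - 6)/(m + 3)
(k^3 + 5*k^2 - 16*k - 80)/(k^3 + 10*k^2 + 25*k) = (k^2 - 16)/(k*(k + 5))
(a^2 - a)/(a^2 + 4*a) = (a - 1)/(a + 4)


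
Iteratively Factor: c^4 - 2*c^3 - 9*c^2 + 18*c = (c - 3)*(c^3 + c^2 - 6*c) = (c - 3)*(c + 3)*(c^2 - 2*c) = (c - 3)*(c - 2)*(c + 3)*(c)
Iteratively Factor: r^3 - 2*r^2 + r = (r - 1)*(r^2 - r) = (r - 1)^2*(r)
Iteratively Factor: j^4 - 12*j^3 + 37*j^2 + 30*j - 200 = (j - 5)*(j^3 - 7*j^2 + 2*j + 40) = (j - 5)*(j + 2)*(j^2 - 9*j + 20) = (j - 5)^2*(j + 2)*(j - 4)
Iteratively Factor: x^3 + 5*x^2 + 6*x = (x + 2)*(x^2 + 3*x) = x*(x + 2)*(x + 3)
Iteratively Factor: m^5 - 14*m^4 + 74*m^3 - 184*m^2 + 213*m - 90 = (m - 5)*(m^4 - 9*m^3 + 29*m^2 - 39*m + 18) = (m - 5)*(m - 3)*(m^3 - 6*m^2 + 11*m - 6) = (m - 5)*(m - 3)*(m - 2)*(m^2 - 4*m + 3) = (m - 5)*(m - 3)^2*(m - 2)*(m - 1)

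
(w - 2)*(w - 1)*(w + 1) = w^3 - 2*w^2 - w + 2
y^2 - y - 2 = (y - 2)*(y + 1)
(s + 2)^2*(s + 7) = s^3 + 11*s^2 + 32*s + 28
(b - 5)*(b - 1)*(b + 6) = b^3 - 31*b + 30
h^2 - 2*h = h*(h - 2)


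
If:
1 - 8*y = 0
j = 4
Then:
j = 4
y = 1/8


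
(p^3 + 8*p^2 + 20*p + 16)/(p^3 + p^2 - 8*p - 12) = (p + 4)/(p - 3)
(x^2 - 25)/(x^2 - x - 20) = (x + 5)/(x + 4)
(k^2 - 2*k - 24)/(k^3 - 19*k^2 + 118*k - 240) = (k + 4)/(k^2 - 13*k + 40)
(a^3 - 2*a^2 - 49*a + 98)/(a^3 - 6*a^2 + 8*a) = (a^2 - 49)/(a*(a - 4))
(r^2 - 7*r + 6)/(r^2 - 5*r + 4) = (r - 6)/(r - 4)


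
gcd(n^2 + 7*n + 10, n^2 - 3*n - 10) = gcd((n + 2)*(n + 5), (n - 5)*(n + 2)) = n + 2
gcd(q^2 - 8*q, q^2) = q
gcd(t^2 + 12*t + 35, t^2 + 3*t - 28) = t + 7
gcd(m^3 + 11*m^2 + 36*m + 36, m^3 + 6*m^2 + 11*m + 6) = m^2 + 5*m + 6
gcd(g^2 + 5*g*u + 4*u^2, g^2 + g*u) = g + u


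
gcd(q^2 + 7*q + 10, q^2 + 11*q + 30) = q + 5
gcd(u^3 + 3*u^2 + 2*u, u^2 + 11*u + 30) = 1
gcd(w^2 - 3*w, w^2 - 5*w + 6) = w - 3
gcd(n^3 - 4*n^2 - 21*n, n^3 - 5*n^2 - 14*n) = n^2 - 7*n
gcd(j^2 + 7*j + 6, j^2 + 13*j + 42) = j + 6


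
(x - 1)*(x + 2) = x^2 + x - 2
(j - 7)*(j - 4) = j^2 - 11*j + 28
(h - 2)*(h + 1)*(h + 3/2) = h^3 + h^2/2 - 7*h/2 - 3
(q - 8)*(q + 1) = q^2 - 7*q - 8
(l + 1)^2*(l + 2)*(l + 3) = l^4 + 7*l^3 + 17*l^2 + 17*l + 6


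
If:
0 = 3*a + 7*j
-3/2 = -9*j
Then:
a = -7/18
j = 1/6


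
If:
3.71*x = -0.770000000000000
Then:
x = -0.21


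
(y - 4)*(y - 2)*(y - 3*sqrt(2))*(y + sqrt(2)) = y^4 - 6*y^3 - 2*sqrt(2)*y^3 + 2*y^2 + 12*sqrt(2)*y^2 - 16*sqrt(2)*y + 36*y - 48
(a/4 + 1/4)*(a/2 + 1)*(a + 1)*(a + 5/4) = a^4/8 + 21*a^3/32 + 5*a^2/4 + 33*a/32 + 5/16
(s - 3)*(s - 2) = s^2 - 5*s + 6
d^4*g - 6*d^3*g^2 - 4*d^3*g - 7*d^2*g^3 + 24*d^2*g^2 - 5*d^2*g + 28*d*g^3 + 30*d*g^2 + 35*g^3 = (d - 5)*(d - 7*g)*(d + g)*(d*g + g)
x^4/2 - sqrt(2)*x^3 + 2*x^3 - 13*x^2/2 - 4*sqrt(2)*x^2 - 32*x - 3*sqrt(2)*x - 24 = (x/2 + sqrt(2))*(x + 1)*(x + 3)*(x - 4*sqrt(2))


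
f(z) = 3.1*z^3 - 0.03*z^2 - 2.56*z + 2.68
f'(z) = 9.3*z^2 - 0.06*z - 2.56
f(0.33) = 1.94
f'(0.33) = -1.57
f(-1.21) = 0.24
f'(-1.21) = 11.13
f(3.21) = 96.69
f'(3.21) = 93.08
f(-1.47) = -3.47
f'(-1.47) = 17.62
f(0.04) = 2.58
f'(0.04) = -2.55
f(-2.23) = -26.14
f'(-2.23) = 43.82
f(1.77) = 15.25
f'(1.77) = 26.47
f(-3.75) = -151.62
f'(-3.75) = 128.45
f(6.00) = 655.84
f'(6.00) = 331.88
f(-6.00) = -652.64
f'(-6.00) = 332.60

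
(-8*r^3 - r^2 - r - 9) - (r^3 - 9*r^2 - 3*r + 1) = -9*r^3 + 8*r^2 + 2*r - 10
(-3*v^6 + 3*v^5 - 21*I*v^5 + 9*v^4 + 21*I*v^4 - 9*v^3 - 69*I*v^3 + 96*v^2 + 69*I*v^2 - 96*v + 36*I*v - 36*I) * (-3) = 9*v^6 - 9*v^5 + 63*I*v^5 - 27*v^4 - 63*I*v^4 + 27*v^3 + 207*I*v^3 - 288*v^2 - 207*I*v^2 + 288*v - 108*I*v + 108*I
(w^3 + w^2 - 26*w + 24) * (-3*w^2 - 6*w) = -3*w^5 - 9*w^4 + 72*w^3 + 84*w^2 - 144*w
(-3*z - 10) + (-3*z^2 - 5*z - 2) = -3*z^2 - 8*z - 12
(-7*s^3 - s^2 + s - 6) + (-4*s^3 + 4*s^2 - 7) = -11*s^3 + 3*s^2 + s - 13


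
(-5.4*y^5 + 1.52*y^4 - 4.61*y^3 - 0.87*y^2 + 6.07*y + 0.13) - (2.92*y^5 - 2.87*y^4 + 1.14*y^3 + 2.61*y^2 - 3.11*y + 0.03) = -8.32*y^5 + 4.39*y^4 - 5.75*y^3 - 3.48*y^2 + 9.18*y + 0.1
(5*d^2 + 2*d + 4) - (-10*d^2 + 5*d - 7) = 15*d^2 - 3*d + 11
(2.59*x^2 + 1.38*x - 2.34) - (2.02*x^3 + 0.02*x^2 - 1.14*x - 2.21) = -2.02*x^3 + 2.57*x^2 + 2.52*x - 0.13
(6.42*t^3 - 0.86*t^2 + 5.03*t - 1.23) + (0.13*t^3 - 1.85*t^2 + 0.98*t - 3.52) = 6.55*t^3 - 2.71*t^2 + 6.01*t - 4.75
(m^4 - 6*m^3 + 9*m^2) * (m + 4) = m^5 - 2*m^4 - 15*m^3 + 36*m^2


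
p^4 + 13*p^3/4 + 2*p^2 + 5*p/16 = p*(p + 1/4)*(p + 1/2)*(p + 5/2)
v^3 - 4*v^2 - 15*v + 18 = (v - 6)*(v - 1)*(v + 3)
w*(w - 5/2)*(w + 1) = w^3 - 3*w^2/2 - 5*w/2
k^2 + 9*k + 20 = (k + 4)*(k + 5)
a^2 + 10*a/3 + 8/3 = (a + 4/3)*(a + 2)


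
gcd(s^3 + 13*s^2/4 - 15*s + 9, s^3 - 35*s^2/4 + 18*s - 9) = s^2 - 11*s/4 + 3/2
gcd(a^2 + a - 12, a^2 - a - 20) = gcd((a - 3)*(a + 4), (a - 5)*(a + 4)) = a + 4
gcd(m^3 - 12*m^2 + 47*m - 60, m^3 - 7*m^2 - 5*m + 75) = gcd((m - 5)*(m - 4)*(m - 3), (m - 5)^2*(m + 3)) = m - 5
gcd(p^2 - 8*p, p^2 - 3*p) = p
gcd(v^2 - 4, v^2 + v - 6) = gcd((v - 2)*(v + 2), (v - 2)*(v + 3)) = v - 2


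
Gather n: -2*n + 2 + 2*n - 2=0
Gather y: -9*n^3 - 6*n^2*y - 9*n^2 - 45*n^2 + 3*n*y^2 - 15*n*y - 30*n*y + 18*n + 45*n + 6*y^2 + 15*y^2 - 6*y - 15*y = -9*n^3 - 54*n^2 + 63*n + y^2*(3*n + 21) + y*(-6*n^2 - 45*n - 21)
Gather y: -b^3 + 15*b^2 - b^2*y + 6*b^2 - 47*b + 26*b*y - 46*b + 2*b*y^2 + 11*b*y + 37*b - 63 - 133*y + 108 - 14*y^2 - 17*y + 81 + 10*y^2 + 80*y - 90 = -b^3 + 21*b^2 - 56*b + y^2*(2*b - 4) + y*(-b^2 + 37*b - 70) + 36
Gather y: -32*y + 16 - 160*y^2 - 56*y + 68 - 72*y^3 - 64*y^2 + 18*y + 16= -72*y^3 - 224*y^2 - 70*y + 100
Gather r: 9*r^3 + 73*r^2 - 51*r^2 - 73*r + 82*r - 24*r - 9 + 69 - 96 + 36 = 9*r^3 + 22*r^2 - 15*r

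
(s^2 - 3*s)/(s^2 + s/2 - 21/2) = 2*s/(2*s + 7)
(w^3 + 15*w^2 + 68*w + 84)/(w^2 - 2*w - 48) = (w^2 + 9*w + 14)/(w - 8)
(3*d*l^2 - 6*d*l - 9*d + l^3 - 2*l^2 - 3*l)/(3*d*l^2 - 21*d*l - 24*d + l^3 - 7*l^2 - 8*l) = (l - 3)/(l - 8)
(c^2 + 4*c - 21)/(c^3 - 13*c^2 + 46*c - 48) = (c + 7)/(c^2 - 10*c + 16)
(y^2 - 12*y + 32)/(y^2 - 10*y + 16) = (y - 4)/(y - 2)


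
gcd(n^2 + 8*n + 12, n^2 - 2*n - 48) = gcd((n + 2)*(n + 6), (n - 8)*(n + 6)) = n + 6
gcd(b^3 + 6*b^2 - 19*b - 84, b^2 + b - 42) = b + 7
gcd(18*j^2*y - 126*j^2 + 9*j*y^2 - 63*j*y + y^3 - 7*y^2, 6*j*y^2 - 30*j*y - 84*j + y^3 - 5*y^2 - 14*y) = 6*j*y - 42*j + y^2 - 7*y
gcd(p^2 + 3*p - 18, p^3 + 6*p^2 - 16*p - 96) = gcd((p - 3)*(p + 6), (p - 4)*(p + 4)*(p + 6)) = p + 6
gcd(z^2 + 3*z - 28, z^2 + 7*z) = z + 7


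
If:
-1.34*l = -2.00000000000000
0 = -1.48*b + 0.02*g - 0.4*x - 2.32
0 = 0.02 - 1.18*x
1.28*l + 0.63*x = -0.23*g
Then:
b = -1.69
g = -8.35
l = 1.49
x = 0.02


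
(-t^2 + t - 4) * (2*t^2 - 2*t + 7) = -2*t^4 + 4*t^3 - 17*t^2 + 15*t - 28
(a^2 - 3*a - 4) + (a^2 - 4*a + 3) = 2*a^2 - 7*a - 1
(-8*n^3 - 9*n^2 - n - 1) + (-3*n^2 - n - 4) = -8*n^3 - 12*n^2 - 2*n - 5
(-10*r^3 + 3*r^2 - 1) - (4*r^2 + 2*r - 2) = -10*r^3 - r^2 - 2*r + 1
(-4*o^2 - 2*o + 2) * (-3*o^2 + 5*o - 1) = 12*o^4 - 14*o^3 - 12*o^2 + 12*o - 2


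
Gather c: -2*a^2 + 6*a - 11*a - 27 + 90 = -2*a^2 - 5*a + 63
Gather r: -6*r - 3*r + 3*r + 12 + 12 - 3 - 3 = 18 - 6*r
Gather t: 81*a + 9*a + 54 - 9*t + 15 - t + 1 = 90*a - 10*t + 70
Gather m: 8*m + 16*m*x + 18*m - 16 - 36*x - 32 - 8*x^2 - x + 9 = m*(16*x + 26) - 8*x^2 - 37*x - 39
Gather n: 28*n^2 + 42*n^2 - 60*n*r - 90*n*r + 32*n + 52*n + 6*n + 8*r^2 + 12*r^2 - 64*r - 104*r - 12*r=70*n^2 + n*(90 - 150*r) + 20*r^2 - 180*r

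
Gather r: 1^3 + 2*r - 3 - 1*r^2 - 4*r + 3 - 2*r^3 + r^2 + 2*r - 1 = -2*r^3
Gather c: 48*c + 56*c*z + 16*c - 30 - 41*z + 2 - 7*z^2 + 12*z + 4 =c*(56*z + 64) - 7*z^2 - 29*z - 24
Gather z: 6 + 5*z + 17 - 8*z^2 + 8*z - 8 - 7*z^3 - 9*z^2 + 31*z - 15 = -7*z^3 - 17*z^2 + 44*z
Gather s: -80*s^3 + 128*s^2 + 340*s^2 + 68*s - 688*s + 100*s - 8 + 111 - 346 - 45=-80*s^3 + 468*s^2 - 520*s - 288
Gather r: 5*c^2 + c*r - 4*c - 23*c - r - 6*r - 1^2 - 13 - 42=5*c^2 - 27*c + r*(c - 7) - 56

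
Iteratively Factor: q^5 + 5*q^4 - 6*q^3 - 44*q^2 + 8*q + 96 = (q + 2)*(q^4 + 3*q^3 - 12*q^2 - 20*q + 48) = (q - 2)*(q + 2)*(q^3 + 5*q^2 - 2*q - 24) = (q - 2)*(q + 2)*(q + 4)*(q^2 + q - 6) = (q - 2)*(q + 2)*(q + 3)*(q + 4)*(q - 2)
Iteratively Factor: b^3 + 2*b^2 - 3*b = (b - 1)*(b^2 + 3*b) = b*(b - 1)*(b + 3)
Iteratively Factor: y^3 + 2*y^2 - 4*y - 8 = (y + 2)*(y^2 - 4) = (y + 2)^2*(y - 2)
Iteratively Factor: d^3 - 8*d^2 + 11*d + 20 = (d - 5)*(d^2 - 3*d - 4) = (d - 5)*(d + 1)*(d - 4)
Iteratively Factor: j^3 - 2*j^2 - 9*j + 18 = (j - 3)*(j^2 + j - 6) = (j - 3)*(j + 3)*(j - 2)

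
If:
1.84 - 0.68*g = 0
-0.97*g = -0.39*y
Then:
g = 2.71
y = 6.73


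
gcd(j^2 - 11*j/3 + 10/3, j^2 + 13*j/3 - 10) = j - 5/3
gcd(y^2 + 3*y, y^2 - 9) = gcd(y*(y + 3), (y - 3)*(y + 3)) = y + 3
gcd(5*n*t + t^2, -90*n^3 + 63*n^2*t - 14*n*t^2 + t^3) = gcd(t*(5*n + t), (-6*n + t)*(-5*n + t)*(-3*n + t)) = 1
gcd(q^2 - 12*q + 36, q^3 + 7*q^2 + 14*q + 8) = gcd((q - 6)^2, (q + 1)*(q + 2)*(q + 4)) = 1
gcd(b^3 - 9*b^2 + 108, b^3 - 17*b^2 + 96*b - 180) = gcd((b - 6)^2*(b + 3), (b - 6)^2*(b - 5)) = b^2 - 12*b + 36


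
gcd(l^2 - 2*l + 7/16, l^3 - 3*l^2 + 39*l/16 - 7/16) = l^2 - 2*l + 7/16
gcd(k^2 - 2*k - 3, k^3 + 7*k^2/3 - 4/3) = k + 1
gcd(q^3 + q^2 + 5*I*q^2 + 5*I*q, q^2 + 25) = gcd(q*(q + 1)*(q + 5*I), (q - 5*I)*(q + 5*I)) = q + 5*I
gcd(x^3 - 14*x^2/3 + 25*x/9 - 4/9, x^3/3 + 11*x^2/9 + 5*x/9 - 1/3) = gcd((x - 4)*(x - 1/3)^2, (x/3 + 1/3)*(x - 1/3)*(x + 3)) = x - 1/3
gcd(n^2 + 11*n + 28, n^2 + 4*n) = n + 4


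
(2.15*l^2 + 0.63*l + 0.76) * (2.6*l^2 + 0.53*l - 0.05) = 5.59*l^4 + 2.7775*l^3 + 2.2024*l^2 + 0.3713*l - 0.038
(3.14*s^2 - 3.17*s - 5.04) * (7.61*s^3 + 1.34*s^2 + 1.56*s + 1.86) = 23.8954*s^5 - 19.9161*s^4 - 37.7038*s^3 - 5.8584*s^2 - 13.7586*s - 9.3744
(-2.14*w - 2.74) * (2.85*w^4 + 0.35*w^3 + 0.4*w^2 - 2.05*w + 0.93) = -6.099*w^5 - 8.558*w^4 - 1.815*w^3 + 3.291*w^2 + 3.6268*w - 2.5482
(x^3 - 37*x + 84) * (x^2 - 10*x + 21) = x^5 - 10*x^4 - 16*x^3 + 454*x^2 - 1617*x + 1764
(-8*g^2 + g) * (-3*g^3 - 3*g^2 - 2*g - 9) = 24*g^5 + 21*g^4 + 13*g^3 + 70*g^2 - 9*g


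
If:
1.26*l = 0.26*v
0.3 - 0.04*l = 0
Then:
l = 7.50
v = 36.35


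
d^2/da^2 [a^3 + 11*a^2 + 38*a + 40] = 6*a + 22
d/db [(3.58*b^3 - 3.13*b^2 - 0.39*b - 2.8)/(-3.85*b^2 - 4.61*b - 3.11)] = (-13.783*b^4 - 33.0076*b^3 - 20.4736*b^2 - 2.0914*b - 11.6951)/(14.8225*b^4 + 35.497*b^3 + 45.1991*b^2 + 28.6742*b + 9.6721)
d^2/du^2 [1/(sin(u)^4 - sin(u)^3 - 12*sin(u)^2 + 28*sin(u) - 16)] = (-16*sin(u)^5 - 57*sin(u)^4 - 2*sin(u)^3 + 248*sin(u)^2 + 48*sin(u) - 296)/((sin(u) - 2)^4*(sin(u) - 1)^2*(sin(u) + 4)^3)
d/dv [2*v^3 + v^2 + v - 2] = 6*v^2 + 2*v + 1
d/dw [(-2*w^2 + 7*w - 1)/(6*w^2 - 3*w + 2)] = (-36*w^2 + 4*w + 11)/(36*w^4 - 36*w^3 + 33*w^2 - 12*w + 4)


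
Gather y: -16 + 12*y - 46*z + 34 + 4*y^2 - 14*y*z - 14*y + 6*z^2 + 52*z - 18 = 4*y^2 + y*(-14*z - 2) + 6*z^2 + 6*z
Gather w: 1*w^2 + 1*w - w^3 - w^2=-w^3 + w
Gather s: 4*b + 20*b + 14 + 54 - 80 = 24*b - 12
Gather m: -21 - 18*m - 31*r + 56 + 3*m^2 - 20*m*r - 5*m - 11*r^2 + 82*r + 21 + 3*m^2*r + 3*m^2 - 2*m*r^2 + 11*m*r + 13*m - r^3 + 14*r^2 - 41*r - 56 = m^2*(3*r + 6) + m*(-2*r^2 - 9*r - 10) - r^3 + 3*r^2 + 10*r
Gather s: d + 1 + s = d + s + 1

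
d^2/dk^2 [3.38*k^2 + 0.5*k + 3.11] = 6.76000000000000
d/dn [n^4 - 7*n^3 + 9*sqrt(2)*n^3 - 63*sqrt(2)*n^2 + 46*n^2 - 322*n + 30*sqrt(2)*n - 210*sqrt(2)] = 4*n^3 - 21*n^2 + 27*sqrt(2)*n^2 - 126*sqrt(2)*n + 92*n - 322 + 30*sqrt(2)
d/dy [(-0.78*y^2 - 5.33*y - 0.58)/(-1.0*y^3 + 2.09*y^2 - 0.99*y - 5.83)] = (-0.78*y^4 - 10.66*y^3 + 10.1719*y^2 + 11.5192*y + 30.4997)/(1.0*y^6 - 4.18*y^5 + 6.3481*y^4 + 7.5218*y^3 - 23.3893*y^2 + 11.5434*y + 33.9889)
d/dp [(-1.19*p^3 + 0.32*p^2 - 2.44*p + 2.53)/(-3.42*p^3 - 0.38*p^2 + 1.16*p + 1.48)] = (1.5466*p^4 - 19.4504*p^3 + 20.1182*p^2 + 2.87*p - 6.546)/(11.6964*p^6 + 2.5992*p^5 - 7.79*p^4 - 11.0048*p^3 + 0.2208*p^2 + 3.4336*p + 2.1904)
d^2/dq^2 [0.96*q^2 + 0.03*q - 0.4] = 1.92000000000000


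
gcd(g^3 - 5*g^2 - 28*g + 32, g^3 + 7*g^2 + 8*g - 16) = g^2 + 3*g - 4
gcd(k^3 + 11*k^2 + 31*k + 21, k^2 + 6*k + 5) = k + 1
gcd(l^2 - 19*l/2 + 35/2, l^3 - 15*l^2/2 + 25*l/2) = l - 5/2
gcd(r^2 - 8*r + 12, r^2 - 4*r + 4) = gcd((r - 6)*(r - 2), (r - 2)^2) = r - 2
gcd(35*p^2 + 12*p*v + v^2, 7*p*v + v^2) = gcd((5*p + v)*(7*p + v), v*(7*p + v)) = 7*p + v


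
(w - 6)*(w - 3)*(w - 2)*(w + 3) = w^4 - 8*w^3 + 3*w^2 + 72*w - 108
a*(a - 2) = a^2 - 2*a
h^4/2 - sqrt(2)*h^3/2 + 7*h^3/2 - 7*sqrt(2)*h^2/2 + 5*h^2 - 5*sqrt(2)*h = h*(h/2 + 1)*(h + 5)*(h - sqrt(2))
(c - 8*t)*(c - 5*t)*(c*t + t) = c^3*t - 13*c^2*t^2 + c^2*t + 40*c*t^3 - 13*c*t^2 + 40*t^3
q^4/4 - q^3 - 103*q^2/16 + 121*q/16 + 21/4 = (q/4 + 1)*(q - 7)*(q - 3/2)*(q + 1/2)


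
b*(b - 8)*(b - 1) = b^3 - 9*b^2 + 8*b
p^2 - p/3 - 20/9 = (p - 5/3)*(p + 4/3)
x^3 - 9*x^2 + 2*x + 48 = (x - 8)*(x - 3)*(x + 2)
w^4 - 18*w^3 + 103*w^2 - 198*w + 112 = (w - 8)*(w - 7)*(w - 2)*(w - 1)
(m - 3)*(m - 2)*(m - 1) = m^3 - 6*m^2 + 11*m - 6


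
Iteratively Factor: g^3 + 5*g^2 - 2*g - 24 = (g + 3)*(g^2 + 2*g - 8) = (g - 2)*(g + 3)*(g + 4)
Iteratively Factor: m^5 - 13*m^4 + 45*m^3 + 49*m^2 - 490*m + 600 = (m - 5)*(m^4 - 8*m^3 + 5*m^2 + 74*m - 120) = (m - 5)^2*(m^3 - 3*m^2 - 10*m + 24) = (m - 5)^2*(m - 4)*(m^2 + m - 6) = (m - 5)^2*(m - 4)*(m - 2)*(m + 3)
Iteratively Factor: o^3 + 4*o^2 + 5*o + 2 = (o + 1)*(o^2 + 3*o + 2) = (o + 1)^2*(o + 2)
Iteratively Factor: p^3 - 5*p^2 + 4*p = (p)*(p^2 - 5*p + 4) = p*(p - 4)*(p - 1)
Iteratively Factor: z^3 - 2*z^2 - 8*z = (z)*(z^2 - 2*z - 8) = z*(z + 2)*(z - 4)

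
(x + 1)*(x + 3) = x^2 + 4*x + 3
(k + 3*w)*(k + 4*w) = k^2 + 7*k*w + 12*w^2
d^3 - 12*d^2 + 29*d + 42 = (d - 7)*(d - 6)*(d + 1)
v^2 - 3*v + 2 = (v - 2)*(v - 1)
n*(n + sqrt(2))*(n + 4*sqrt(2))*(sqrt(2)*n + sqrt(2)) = sqrt(2)*n^4 + sqrt(2)*n^3 + 10*n^3 + 10*n^2 + 8*sqrt(2)*n^2 + 8*sqrt(2)*n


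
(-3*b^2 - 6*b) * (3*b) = -9*b^3 - 18*b^2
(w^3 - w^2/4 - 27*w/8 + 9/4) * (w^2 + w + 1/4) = w^5 + 3*w^4/4 - 27*w^3/8 - 19*w^2/16 + 45*w/32 + 9/16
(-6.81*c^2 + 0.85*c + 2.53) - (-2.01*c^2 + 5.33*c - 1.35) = -4.8*c^2 - 4.48*c + 3.88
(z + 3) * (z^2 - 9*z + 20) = z^3 - 6*z^2 - 7*z + 60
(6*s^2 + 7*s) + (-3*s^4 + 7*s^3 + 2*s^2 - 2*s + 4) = -3*s^4 + 7*s^3 + 8*s^2 + 5*s + 4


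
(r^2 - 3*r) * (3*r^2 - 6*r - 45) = 3*r^4 - 15*r^3 - 27*r^2 + 135*r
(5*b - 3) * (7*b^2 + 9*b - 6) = 35*b^3 + 24*b^2 - 57*b + 18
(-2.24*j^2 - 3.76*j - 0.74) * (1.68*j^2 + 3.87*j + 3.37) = -3.7632*j^4 - 14.9856*j^3 - 23.3432*j^2 - 15.535*j - 2.4938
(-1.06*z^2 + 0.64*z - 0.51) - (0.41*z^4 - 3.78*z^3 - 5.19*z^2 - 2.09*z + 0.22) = -0.41*z^4 + 3.78*z^3 + 4.13*z^2 + 2.73*z - 0.73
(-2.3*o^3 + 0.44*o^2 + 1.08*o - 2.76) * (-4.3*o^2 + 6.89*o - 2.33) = 9.89*o^5 - 17.739*o^4 + 3.7466*o^3 + 18.284*o^2 - 21.5328*o + 6.4308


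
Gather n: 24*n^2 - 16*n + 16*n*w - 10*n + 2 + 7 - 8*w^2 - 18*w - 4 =24*n^2 + n*(16*w - 26) - 8*w^2 - 18*w + 5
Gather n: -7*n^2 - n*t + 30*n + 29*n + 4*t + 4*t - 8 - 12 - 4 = -7*n^2 + n*(59 - t) + 8*t - 24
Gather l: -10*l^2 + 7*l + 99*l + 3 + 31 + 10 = -10*l^2 + 106*l + 44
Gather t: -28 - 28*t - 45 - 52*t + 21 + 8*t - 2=-72*t - 54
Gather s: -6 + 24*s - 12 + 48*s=72*s - 18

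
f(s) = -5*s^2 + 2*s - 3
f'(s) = 2 - 10*s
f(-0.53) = -5.46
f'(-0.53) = 7.30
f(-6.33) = -216.00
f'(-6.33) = 65.30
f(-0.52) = -5.39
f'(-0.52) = 7.20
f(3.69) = -63.70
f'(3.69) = -34.90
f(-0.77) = -7.50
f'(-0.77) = 9.70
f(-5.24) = -150.77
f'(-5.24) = 54.40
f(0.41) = -3.02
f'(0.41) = -2.10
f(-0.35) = -4.31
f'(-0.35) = 5.50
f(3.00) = -42.00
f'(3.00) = -28.00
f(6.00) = -171.00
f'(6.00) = -58.00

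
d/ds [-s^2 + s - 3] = 1 - 2*s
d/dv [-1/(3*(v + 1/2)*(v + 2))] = 2*(4*v + 5)/(3*(v + 2)^2*(2*v + 1)^2)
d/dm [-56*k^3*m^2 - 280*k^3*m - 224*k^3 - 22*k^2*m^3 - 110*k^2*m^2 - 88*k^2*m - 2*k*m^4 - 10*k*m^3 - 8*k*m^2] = 2*k*(-56*k^2*m - 140*k^2 - 33*k*m^2 - 110*k*m - 44*k - 4*m^3 - 15*m^2 - 8*m)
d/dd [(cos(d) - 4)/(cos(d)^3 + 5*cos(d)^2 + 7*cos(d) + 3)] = (-9*cos(d) + cos(2*d) - 30)*sin(d)/((cos(d) + 1)^3*(cos(d) + 3)^2)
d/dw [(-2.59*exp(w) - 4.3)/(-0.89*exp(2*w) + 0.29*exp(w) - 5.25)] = (-2.3051*exp(2*w) - 7.654*exp(w) + 14.8445)*exp(w)/(0.7921*exp(4*w) - 0.5162*exp(3*w) + 9.4291*exp(2*w) - 3.045*exp(w) + 27.5625)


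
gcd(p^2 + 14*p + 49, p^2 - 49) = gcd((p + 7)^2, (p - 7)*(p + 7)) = p + 7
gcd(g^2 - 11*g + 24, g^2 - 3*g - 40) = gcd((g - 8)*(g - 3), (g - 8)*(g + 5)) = g - 8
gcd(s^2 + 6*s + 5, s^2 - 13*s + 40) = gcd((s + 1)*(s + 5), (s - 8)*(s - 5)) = 1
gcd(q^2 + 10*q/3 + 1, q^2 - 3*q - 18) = q + 3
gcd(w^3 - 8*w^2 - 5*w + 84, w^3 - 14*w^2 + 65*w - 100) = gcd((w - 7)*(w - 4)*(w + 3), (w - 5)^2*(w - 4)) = w - 4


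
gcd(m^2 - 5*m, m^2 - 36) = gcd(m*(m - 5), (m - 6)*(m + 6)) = 1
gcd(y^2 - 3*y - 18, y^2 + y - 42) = y - 6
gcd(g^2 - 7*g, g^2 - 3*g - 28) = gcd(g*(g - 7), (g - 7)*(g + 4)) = g - 7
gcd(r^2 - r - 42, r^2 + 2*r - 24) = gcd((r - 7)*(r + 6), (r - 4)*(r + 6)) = r + 6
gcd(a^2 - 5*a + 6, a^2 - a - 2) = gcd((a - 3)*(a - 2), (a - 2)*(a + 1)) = a - 2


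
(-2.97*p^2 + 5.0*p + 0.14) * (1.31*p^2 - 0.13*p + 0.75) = -3.8907*p^4 + 6.9361*p^3 - 2.6941*p^2 + 3.7318*p + 0.105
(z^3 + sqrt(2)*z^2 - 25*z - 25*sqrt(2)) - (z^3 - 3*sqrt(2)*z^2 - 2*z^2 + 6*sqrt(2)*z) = 2*z^2 + 4*sqrt(2)*z^2 - 25*z - 6*sqrt(2)*z - 25*sqrt(2)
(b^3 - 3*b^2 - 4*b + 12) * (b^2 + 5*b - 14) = b^5 + 2*b^4 - 33*b^3 + 34*b^2 + 116*b - 168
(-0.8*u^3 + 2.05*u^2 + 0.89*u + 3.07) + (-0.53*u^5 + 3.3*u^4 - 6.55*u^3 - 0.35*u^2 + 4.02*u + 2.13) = -0.53*u^5 + 3.3*u^4 - 7.35*u^3 + 1.7*u^2 + 4.91*u + 5.2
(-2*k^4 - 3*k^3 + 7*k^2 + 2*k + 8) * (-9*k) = 18*k^5 + 27*k^4 - 63*k^3 - 18*k^2 - 72*k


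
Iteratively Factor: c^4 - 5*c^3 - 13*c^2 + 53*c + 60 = (c - 5)*(c^3 - 13*c - 12) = (c - 5)*(c + 1)*(c^2 - c - 12) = (c - 5)*(c - 4)*(c + 1)*(c + 3)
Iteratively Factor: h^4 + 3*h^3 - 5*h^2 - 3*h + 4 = (h - 1)*(h^3 + 4*h^2 - h - 4) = (h - 1)*(h + 1)*(h^2 + 3*h - 4) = (h - 1)^2*(h + 1)*(h + 4)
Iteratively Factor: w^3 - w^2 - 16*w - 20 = (w + 2)*(w^2 - 3*w - 10) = (w + 2)^2*(w - 5)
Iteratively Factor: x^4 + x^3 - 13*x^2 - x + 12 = (x - 3)*(x^3 + 4*x^2 - x - 4) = (x - 3)*(x + 1)*(x^2 + 3*x - 4) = (x - 3)*(x + 1)*(x + 4)*(x - 1)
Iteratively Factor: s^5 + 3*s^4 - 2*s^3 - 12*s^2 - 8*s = (s)*(s^4 + 3*s^3 - 2*s^2 - 12*s - 8) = s*(s + 2)*(s^3 + s^2 - 4*s - 4) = s*(s - 2)*(s + 2)*(s^2 + 3*s + 2) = s*(s - 2)*(s + 1)*(s + 2)*(s + 2)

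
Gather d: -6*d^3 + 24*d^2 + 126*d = -6*d^3 + 24*d^2 + 126*d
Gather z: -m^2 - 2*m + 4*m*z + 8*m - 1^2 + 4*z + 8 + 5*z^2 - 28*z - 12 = -m^2 + 6*m + 5*z^2 + z*(4*m - 24) - 5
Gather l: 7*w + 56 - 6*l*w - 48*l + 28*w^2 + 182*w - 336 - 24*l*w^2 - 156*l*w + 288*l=l*(-24*w^2 - 162*w + 240) + 28*w^2 + 189*w - 280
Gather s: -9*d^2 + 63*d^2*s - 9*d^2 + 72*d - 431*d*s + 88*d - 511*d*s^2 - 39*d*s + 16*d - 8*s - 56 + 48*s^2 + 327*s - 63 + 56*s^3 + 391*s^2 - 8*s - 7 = -18*d^2 + 176*d + 56*s^3 + s^2*(439 - 511*d) + s*(63*d^2 - 470*d + 311) - 126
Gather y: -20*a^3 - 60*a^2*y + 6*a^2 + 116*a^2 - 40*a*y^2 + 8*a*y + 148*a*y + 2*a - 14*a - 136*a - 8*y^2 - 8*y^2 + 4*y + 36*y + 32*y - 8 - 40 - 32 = -20*a^3 + 122*a^2 - 148*a + y^2*(-40*a - 16) + y*(-60*a^2 + 156*a + 72) - 80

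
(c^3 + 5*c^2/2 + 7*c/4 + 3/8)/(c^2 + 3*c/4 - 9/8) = (4*c^2 + 4*c + 1)/(4*c - 3)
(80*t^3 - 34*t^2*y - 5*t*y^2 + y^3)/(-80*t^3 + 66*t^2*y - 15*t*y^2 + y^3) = (5*t + y)/(-5*t + y)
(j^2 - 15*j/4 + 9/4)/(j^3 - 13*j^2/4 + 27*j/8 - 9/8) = 2*(j - 3)/(2*j^2 - 5*j + 3)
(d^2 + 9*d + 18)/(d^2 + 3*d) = (d + 6)/d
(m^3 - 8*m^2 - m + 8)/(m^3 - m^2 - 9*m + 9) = (m^2 - 7*m - 8)/(m^2 - 9)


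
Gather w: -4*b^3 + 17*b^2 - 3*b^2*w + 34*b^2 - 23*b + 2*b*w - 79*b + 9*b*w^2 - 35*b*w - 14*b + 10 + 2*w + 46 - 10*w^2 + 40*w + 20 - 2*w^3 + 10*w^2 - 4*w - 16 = -4*b^3 + 51*b^2 + 9*b*w^2 - 116*b - 2*w^3 + w*(-3*b^2 - 33*b + 38) + 60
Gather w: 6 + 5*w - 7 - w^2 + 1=-w^2 + 5*w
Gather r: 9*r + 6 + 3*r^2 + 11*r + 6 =3*r^2 + 20*r + 12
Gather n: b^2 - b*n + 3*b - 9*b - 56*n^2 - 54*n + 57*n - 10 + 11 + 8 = b^2 - 6*b - 56*n^2 + n*(3 - b) + 9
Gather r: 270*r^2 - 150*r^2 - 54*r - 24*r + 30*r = 120*r^2 - 48*r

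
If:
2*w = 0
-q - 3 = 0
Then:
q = -3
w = 0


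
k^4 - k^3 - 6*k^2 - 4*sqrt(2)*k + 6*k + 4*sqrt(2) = (k - 1)*(k - 2*sqrt(2))*(k + sqrt(2))^2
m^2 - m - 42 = (m - 7)*(m + 6)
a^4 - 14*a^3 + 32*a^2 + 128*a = a*(a - 8)^2*(a + 2)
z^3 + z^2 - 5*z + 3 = (z - 1)^2*(z + 3)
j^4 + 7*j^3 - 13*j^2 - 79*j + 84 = (j - 3)*(j - 1)*(j + 4)*(j + 7)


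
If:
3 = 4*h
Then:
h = 3/4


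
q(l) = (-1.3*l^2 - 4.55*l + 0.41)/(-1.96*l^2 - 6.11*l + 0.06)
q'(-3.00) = -19.37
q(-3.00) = 3.15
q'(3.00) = -0.00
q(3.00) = 0.69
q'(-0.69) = 0.07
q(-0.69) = 0.88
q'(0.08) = 12.02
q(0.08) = -0.09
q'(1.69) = 0.01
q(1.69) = 0.69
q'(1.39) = 0.02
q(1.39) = 0.69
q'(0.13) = 4.08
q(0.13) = 0.27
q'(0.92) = 0.05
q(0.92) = 0.68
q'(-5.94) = -0.04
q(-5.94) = 0.56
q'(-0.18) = 1.61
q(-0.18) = 1.08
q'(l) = (-2.6*l - 4.55)/(-1.96*l^2 - 6.11*l + 0.06) + (3.92*l + 6.11)*(-1.3*l^2 - 4.55*l + 0.41)/(-1.96*l^2 - 6.11*l + 0.06)^2 = (-0.974999999999998*l^2 + 1.4512*l + 2.2321)/(3.8416*l^4 + 23.9512*l^3 + 37.0969*l^2 - 0.7332*l + 0.0036)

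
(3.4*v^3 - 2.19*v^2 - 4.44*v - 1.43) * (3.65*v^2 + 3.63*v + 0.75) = 12.41*v^5 + 4.3485*v^4 - 21.6057*v^3 - 22.9792*v^2 - 8.5209*v - 1.0725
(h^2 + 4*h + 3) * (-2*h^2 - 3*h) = -2*h^4 - 11*h^3 - 18*h^2 - 9*h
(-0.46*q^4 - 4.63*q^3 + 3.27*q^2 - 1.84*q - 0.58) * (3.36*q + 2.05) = -1.5456*q^5 - 16.4998*q^4 + 1.4957*q^3 + 0.521099999999999*q^2 - 5.7208*q - 1.189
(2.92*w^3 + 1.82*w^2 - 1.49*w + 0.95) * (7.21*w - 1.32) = 21.0532*w^4 + 9.2678*w^3 - 13.1453*w^2 + 8.8163*w - 1.254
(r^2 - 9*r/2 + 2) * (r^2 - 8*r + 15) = r^4 - 25*r^3/2 + 53*r^2 - 167*r/2 + 30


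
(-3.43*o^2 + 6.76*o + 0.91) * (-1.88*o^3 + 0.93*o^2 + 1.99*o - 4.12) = 6.4484*o^5 - 15.8987*o^4 - 2.2497*o^3 + 28.4303*o^2 - 26.0403*o - 3.7492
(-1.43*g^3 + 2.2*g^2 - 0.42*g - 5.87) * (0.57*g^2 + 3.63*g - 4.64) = -0.8151*g^5 - 3.9369*g^4 + 14.3818*g^3 - 15.0785*g^2 - 19.3593*g + 27.2368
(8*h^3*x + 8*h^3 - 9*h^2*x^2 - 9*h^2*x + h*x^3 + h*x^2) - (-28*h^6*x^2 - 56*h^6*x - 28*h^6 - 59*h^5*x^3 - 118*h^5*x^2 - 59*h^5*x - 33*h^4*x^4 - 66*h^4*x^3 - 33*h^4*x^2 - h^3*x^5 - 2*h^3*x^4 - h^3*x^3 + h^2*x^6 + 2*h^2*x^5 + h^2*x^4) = 28*h^6*x^2 + 56*h^6*x + 28*h^6 + 59*h^5*x^3 + 118*h^5*x^2 + 59*h^5*x + 33*h^4*x^4 + 66*h^4*x^3 + 33*h^4*x^2 + h^3*x^5 + 2*h^3*x^4 + h^3*x^3 + 8*h^3*x + 8*h^3 - h^2*x^6 - 2*h^2*x^5 - h^2*x^4 - 9*h^2*x^2 - 9*h^2*x + h*x^3 + h*x^2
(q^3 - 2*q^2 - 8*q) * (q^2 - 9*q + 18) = q^5 - 11*q^4 + 28*q^3 + 36*q^2 - 144*q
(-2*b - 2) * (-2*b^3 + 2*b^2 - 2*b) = 4*b^4 + 4*b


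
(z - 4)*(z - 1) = z^2 - 5*z + 4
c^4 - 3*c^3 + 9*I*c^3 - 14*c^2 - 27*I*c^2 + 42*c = c*(c - 3)*(c + 2*I)*(c + 7*I)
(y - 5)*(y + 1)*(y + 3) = y^3 - y^2 - 17*y - 15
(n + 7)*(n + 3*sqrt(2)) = n^2 + 3*sqrt(2)*n + 7*n + 21*sqrt(2)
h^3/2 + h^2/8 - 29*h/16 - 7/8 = (h/2 + 1/4)*(h - 2)*(h + 7/4)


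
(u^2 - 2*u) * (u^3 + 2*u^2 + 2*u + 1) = u^5 - 2*u^3 - 3*u^2 - 2*u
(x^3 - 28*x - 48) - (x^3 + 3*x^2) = -3*x^2 - 28*x - 48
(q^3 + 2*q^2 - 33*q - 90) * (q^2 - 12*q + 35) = q^5 - 10*q^4 - 22*q^3 + 376*q^2 - 75*q - 3150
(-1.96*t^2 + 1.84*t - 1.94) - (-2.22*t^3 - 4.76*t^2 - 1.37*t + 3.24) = 2.22*t^3 + 2.8*t^2 + 3.21*t - 5.18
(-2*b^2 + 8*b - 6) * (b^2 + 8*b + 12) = -2*b^4 - 8*b^3 + 34*b^2 + 48*b - 72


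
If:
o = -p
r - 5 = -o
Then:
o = 5 - r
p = r - 5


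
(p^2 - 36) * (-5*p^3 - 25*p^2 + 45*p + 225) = -5*p^5 - 25*p^4 + 225*p^3 + 1125*p^2 - 1620*p - 8100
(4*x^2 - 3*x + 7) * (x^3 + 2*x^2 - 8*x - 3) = 4*x^5 + 5*x^4 - 31*x^3 + 26*x^2 - 47*x - 21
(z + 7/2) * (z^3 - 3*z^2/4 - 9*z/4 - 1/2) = z^4 + 11*z^3/4 - 39*z^2/8 - 67*z/8 - 7/4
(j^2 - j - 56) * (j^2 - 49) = j^4 - j^3 - 105*j^2 + 49*j + 2744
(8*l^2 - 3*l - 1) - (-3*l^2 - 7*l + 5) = 11*l^2 + 4*l - 6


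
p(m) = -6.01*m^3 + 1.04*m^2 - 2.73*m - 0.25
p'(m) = -18.03*m^2 + 2.08*m - 2.73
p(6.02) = -1290.18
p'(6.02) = -643.62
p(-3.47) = 272.85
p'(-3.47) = -227.05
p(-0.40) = 1.39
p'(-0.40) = -6.45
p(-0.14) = 0.17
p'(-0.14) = -3.37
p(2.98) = -158.20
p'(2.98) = -156.65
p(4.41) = -507.52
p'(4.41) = -344.21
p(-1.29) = 17.90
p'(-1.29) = -35.42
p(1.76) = -34.60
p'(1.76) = -54.92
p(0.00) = -0.25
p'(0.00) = -2.73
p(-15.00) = 20558.45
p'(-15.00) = -4090.68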